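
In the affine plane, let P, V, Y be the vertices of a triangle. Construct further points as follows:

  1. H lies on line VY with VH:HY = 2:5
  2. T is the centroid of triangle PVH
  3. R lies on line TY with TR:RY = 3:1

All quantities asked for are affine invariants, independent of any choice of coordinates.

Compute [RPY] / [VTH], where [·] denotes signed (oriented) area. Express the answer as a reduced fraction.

[RPY]:[VTH] = 3/2

Choose coordinates P = (0, 0), V = (1, 0), Y = (0, 1).
1. H lies on line VY with VH:HY = 2:5 ⇒ H = (5/7, 2/7)
2. T is the centroid of triangle PVH ⇒ T = (4/7, 2/21)
3. R lies on line TY with TR:RY = 3:1 ⇒ R = (1/7, 65/84)
2·[RPY] = -1/7, 2·[VTH] = -2/21
[RPY]:[VTH] = -1/7:-2/21 = 3/2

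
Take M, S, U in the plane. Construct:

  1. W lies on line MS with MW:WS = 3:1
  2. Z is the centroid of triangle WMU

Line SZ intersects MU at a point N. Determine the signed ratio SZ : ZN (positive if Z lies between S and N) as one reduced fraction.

SZ:ZN = 3

Set M = (0, 0), S = (1, 0), U = (0, 1); any affine frame gives the same invariant.
1. W lies on line MS with MW:WS = 3:1 ⇒ W = (3/4, 0)
2. Z is the centroid of triangle WMU ⇒ Z = (1/4, 1/3)
line SZ meets MU at N = (0, 4/9)
Z = S + t·(N−S) with t = 3/4, so SZ:ZN = 3/4:1/4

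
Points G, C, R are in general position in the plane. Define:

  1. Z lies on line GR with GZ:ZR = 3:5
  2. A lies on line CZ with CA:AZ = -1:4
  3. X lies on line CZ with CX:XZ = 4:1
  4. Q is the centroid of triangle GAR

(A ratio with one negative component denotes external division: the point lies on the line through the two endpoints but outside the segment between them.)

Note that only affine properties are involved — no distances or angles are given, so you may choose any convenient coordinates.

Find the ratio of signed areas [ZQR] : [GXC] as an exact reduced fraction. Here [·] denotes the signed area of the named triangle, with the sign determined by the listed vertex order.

Set G = (0, 0), C = (1, 0), R = (0, 1); any affine frame gives the same invariant.
1. Z lies on line GR with GZ:ZR = 3:5 ⇒ Z = (0, 3/8)
2. A lies on line CZ with CA:AZ = -1:4 ⇒ A = (4/3, -1/8)
3. X lies on line CZ with CX:XZ = 4:1 ⇒ X = (1/5, 3/10)
4. Q is the centroid of triangle GAR ⇒ Q = (4/9, 7/24)
2·[ZQR] = 5/18, 2·[GXC] = -3/10
[ZQR]:[GXC] = 5/18:-3/10 = -25/27

[ZQR]:[GXC] = -25/27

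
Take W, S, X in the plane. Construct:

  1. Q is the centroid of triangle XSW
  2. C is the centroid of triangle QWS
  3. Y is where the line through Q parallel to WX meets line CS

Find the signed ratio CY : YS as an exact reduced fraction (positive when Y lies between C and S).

CY:YS = -1/6

Work in coordinates with W = (0, 0), S = (1, 0), X = (0, 1).
1. Q is the centroid of triangle XSW ⇒ Q = (1/3, 1/3)
2. C is the centroid of triangle QWS ⇒ C = (4/9, 1/9)
3. Y is where the line through Q parallel to WX meets line CS ⇒ Y = (1/3, 2/15)
Y = C + t·(S−C) with t = -1/5, so CY:YS = t:(1−t) = -1/5:6/5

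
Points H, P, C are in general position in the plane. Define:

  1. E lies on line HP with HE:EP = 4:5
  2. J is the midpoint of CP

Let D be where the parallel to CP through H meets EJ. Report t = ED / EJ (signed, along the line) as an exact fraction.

t = -4/5

Assign H = (0, 0), P = (1, 0), C = (0, 1) — the answer is frame-independent, so this choice is without loss of generality.
1. E lies on line HP with HE:EP = 4:5 ⇒ E = (4/9, 0)
2. J is the midpoint of CP ⇒ J = (1/2, 1/2)
through H parallel to CP: direction (1, -1); meets EJ at D = (2/5, -2/5)
D = E + t·(J−E) with t = -4/5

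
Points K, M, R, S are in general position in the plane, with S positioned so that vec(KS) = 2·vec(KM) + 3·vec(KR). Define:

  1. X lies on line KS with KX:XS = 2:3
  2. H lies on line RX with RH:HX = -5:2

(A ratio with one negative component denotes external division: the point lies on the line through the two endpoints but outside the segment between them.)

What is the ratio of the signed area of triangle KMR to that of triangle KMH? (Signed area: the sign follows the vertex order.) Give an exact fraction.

Choose coordinates K = (0, 0), M = (1, 0), R = (0, 1), S = (2, 3).
1. X lies on line KS with KX:XS = 2:3 ⇒ X = (4/5, 6/5)
2. H lies on line RX with RH:HX = -5:2 ⇒ H = (4/3, 4/3)
2·[KMR] = 1, 2·[KMH] = 4/3
[KMR]:[KMH] = 1:4/3 = 3/4

[KMR]:[KMH] = 3/4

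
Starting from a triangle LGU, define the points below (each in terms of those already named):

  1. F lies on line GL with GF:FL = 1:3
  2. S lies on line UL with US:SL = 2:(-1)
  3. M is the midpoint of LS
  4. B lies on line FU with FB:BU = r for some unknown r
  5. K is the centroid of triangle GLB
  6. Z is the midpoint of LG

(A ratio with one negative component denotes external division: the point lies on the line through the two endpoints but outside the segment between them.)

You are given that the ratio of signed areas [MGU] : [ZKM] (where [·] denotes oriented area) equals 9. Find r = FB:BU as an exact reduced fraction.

r = 5/2

Assign L = (0, 0), G = (1, 0), U = (0, 1) — the answer is frame-independent, so this choice is without loss of generality.
1. F lies on line GL with GF:FL = 1:3 ⇒ F = (3/4, 0)
2. S lies on line UL with US:SL = 2:(-1) ⇒ S = (0, -1)
3. M is the midpoint of LS ⇒ M = (0, -1/2)
4. With FB:BU = r, write λ = r/(r+1) so B = F + λ·(U−F); B is affine-linear in λ
5. K is the centroid of triangle GLB ⇒ K is an affine combination of earlier points and hence also affine-linear in λ
6. Z is the midpoint of LG ⇒ Z = (1/2, 0)
Every point depending on B is an affine combination of B and λ-independent points, so each such coordinate is linear in λ; the λ² term in each signed area is a multiple of (U−F)×(U−F) = 0, so 2·[MGU] and 2·[ZKM] are each linear in λ. Evaluating at λ=0 and λ=1:
  2·[MGU] = 3/2,   2·[ZKM] = 7/24·λ − 1/24
So [MGU]:[ZKM] = (3/2) / (7/24·λ − 1/24). Setting this equal to 9:
  3/2 = 9·(7/24·λ − 1/24)  ⇒  λ = 5/7
Then r = λ/(1−λ) = (5/7)/(2/7) = 5/2. Check: with r = 5/2, B = (3/14, 5/7) and [MGU]:[ZKM] = 9 as required.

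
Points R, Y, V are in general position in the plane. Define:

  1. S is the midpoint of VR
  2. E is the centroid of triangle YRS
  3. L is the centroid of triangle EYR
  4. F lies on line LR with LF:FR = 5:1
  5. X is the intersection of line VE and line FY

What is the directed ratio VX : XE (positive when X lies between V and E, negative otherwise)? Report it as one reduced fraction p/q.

Set R = (0, 0), Y = (1, 0), V = (0, 1); any affine frame gives the same invariant.
1. S is the midpoint of VR ⇒ S = (0, 1/2)
2. E is the centroid of triangle YRS ⇒ E = (1/3, 1/6)
3. L is the centroid of triangle EYR ⇒ L = (4/9, 1/18)
4. F lies on line LR with LF:FR = 5:1 ⇒ F = (2/27, 1/108)
5. X is the intersection of line VE and line FY ⇒ X = (33/83, 1/166)
X = V + t·(E−V) with t = 99/83, so VX:XE = t:(1−t) = 99/83:-16/83

VX:XE = -99/16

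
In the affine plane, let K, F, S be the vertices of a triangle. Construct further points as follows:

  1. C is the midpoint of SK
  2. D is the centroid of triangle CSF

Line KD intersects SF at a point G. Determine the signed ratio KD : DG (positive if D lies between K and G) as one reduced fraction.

KD:DG = 5

Set K = (0, 0), F = (1, 0), S = (0, 1); any affine frame gives the same invariant.
1. C is the midpoint of SK ⇒ C = (0, 1/2)
2. D is the centroid of triangle CSF ⇒ D = (1/3, 1/2)
line KD meets SF at G = (2/5, 3/5)
D = K + t·(G−K) with t = 5/6, so KD:DG = 5/6:1/6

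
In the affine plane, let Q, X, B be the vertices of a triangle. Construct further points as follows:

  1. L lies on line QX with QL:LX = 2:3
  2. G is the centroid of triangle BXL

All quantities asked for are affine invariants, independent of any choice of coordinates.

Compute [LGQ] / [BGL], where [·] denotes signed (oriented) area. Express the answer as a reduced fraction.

Work in coordinates with Q = (0, 0), X = (1, 0), B = (0, 1).
1. L lies on line QX with QL:LX = 2:3 ⇒ L = (2/5, 0)
2. G is the centroid of triangle BXL ⇒ G = (7/15, 1/3)
2·[LGQ] = 2/15, 2·[BGL] = -1/5
[LGQ]:[BGL] = 2/15:-1/5 = -2/3

[LGQ]:[BGL] = -2/3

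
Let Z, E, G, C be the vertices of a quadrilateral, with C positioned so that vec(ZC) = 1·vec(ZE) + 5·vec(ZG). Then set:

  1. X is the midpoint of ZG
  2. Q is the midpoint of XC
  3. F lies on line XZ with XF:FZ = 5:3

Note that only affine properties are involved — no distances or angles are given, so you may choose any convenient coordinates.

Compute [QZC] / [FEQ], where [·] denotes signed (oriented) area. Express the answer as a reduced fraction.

Work in coordinates with Z = (0, 0), E = (1, 0), G = (0, 1), C = (1, 5).
1. X is the midpoint of ZG ⇒ X = (0, 1/2)
2. Q is the midpoint of XC ⇒ Q = (1/2, 11/4)
3. F lies on line XZ with XF:FZ = 5:3 ⇒ F = (0, 3/16)
2·[QZC] = 1/4, 2·[FEQ] = 85/32
[QZC]:[FEQ] = 1/4:85/32 = 8/85

[QZC]:[FEQ] = 8/85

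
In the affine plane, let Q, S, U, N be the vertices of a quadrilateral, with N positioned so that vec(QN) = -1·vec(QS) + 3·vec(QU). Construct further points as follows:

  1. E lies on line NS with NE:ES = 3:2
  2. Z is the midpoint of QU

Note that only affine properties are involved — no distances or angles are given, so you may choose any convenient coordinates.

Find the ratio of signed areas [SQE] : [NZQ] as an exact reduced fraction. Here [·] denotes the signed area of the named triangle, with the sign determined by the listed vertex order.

Assign Q = (0, 0), S = (1, 0), U = (0, 1), N = (-1, 3) — the answer is frame-independent, so this choice is without loss of generality.
1. E lies on line NS with NE:ES = 3:2 ⇒ E = (1/5, 6/5)
2. Z is the midpoint of QU ⇒ Z = (0, 1/2)
2·[SQE] = -6/5, 2·[NZQ] = -1/2
[SQE]:[NZQ] = -6/5:-1/2 = 12/5

[SQE]:[NZQ] = 12/5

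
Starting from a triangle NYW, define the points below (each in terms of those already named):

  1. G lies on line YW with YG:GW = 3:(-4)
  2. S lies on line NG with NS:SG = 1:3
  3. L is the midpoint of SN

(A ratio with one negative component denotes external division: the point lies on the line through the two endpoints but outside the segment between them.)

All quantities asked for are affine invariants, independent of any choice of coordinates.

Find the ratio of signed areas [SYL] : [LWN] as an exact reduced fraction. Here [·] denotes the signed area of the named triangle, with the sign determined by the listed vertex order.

Work in coordinates with N = (0, 0), Y = (1, 0), W = (0, 1).
1. G lies on line YW with YG:GW = 3:(-4) ⇒ G = (4, -3)
2. S lies on line NG with NS:SG = 1:3 ⇒ S = (1, -3/4)
3. L is the midpoint of SN ⇒ L = (1/2, -3/8)
2·[SYL] = 3/8, 2·[LWN] = 1/2
[SYL]:[LWN] = 3/8:1/2 = 3/4

[SYL]:[LWN] = 3/4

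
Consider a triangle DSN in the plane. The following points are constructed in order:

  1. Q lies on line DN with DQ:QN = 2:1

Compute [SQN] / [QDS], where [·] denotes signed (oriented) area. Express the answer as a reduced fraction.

[SQN]:[QDS] = -1/2

Work in coordinates with D = (0, 0), S = (1, 0), N = (0, 1).
1. Q lies on line DN with DQ:QN = 2:1 ⇒ Q = (0, 2/3)
2·[SQN] = -1/3, 2·[QDS] = 2/3
[SQN]:[QDS] = -1/3:2/3 = -1/2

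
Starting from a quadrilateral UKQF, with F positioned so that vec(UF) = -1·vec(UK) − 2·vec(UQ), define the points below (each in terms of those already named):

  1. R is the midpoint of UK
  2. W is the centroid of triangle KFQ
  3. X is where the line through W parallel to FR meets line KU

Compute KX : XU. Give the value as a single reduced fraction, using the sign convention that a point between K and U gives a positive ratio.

KX:XU = 3

Set U = (0, 0), K = (1, 0), Q = (0, 1), F = (-1, -2); any affine frame gives the same invariant.
1. R is the midpoint of UK ⇒ R = (1/2, 0)
2. W is the centroid of triangle KFQ ⇒ W = (0, -1/3)
3. X is where the line through W parallel to FR meets line KU ⇒ X = (1/4, 0)
X = K + t·(U−K) with t = 3/4, so KX:XU = t:(1−t) = 3/4:1/4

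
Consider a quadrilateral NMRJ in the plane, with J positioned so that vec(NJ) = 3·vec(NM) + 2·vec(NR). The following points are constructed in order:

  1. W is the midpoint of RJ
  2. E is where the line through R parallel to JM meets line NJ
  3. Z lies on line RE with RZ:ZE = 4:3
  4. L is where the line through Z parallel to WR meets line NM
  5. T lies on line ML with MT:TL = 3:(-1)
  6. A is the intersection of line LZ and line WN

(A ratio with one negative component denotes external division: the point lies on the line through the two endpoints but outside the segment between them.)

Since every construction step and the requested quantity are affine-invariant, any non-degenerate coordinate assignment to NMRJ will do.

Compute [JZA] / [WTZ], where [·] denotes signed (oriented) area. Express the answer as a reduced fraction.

Set N = (0, 0), M = (1, 0), R = (0, 1), J = (3, 2); any affine frame gives the same invariant.
1. W is the midpoint of RJ ⇒ W = (3/2, 3/2)
2. E is where the line through R parallel to JM meets line NJ ⇒ E = (-3, -2)
3. Z lies on line RE with RZ:ZE = 4:3 ⇒ Z = (-12/7, -5/7)
4. L is where the line through Z parallel to WR meets line NM ⇒ L = (3/7, 0)
5. T lies on line ML with MT:TL = 3:(-1) ⇒ T = (1/7, 0)
6. A is the intersection of line LZ and line WN ⇒ A = (-3/14, -3/14)
2·[JZA] = 12/7, 2·[WTZ] = -89/49
[JZA]:[WTZ] = 12/7:-89/49 = -84/89

[JZA]:[WTZ] = -84/89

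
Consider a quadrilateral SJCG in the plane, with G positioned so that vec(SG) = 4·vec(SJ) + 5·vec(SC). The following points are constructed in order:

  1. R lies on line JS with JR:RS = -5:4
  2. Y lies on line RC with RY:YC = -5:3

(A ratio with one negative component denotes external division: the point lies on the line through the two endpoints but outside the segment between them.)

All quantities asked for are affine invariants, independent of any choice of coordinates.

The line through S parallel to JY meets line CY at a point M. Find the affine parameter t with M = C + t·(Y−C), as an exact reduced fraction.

t = 2/3

Assign S = (0, 0), J = (1, 0), C = (0, 1), G = (4, 5) — the answer is frame-independent, so this choice is without loss of generality.
1. R lies on line JS with JR:RS = -5:4 ⇒ R = (-4, 0)
2. Y lies on line RC with RY:YC = -5:3 ⇒ Y = (6, 5/2)
through S parallel to JY: direction (5, 5/2); meets CY at M = (4, 2)
M = C + t·(Y−C) with t = 2/3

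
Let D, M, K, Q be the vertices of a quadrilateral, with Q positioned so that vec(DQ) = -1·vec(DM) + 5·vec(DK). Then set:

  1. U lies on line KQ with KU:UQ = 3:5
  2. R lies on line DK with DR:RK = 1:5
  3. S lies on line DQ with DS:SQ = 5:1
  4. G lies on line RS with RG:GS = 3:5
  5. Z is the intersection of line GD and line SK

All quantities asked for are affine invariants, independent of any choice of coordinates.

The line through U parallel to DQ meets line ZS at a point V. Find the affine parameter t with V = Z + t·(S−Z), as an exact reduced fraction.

Choose coordinates D = (0, 0), M = (1, 0), K = (0, 1), Q = (-1, 5).
1. U lies on line KQ with KU:UQ = 3:5 ⇒ U = (-3/8, 5/2)
2. R lies on line DK with DR:RK = 1:5 ⇒ R = (0, 1/6)
3. S lies on line DQ with DS:SQ = 5:1 ⇒ S = (-5/6, 25/6)
4. G lies on line RS with RG:GS = 3:5 ⇒ G = (-5/16, 5/3)
5. Z is the intersection of line GD and line SK ⇒ Z = (-15/23, 80/23)
through U parallel to DQ: direction (-1, 5); meets ZS at V = (-5/16, 35/16)
V = Z + t·(S−Z) with t = -15/8

t = -15/8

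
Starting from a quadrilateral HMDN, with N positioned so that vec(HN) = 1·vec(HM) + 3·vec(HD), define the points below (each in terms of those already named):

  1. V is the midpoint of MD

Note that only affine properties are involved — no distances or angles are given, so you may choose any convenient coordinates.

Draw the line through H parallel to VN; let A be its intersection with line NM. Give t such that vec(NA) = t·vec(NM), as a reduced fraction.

t = -2/3

Choose coordinates H = (0, 0), M = (1, 0), D = (0, 1), N = (1, 3).
1. V is the midpoint of MD ⇒ V = (1/2, 1/2)
through H parallel to VN: direction (1/2, 5/2); meets NM at A = (1, 5)
A = N + t·(M−N) with t = -2/3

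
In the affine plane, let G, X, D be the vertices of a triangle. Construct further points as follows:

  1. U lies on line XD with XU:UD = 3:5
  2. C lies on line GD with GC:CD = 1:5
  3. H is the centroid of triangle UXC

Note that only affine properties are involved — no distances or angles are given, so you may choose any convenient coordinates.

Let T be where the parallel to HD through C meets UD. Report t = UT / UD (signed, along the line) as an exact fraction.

Assign G = (0, 0), X = (1, 0), D = (0, 1) — the answer is frame-independent, so this choice is without loss of generality.
1. U lies on line XD with XU:UD = 3:5 ⇒ U = (5/8, 3/8)
2. C lies on line GD with GC:CD = 1:5 ⇒ C = (0, 1/6)
3. H is the centroid of triangle UXC ⇒ H = (13/24, 13/72)
through C parallel to HD: direction (-13/24, 59/72); meets UD at T = (-13/8, 21/8)
T = U + t·(D−U) with t = 18/5

t = 18/5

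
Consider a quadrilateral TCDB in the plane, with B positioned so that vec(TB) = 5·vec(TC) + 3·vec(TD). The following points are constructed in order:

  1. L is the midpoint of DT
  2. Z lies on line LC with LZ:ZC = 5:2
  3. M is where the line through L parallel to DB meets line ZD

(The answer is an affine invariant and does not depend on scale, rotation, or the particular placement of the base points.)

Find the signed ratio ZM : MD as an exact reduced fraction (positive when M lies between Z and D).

Set T = (0, 0), C = (1, 0), D = (0, 1), B = (5, 3); any affine frame gives the same invariant.
1. L is the midpoint of DT ⇒ L = (0, 1/2)
2. Z lies on line LC with LZ:ZC = 5:2 ⇒ Z = (5/7, 1/7)
3. M is where the line through L parallel to DB meets line ZD ⇒ M = (5/16, 5/8)
M = Z + t·(D−Z) with t = 9/16, so ZM:MD = t:(1−t) = 9/16:7/16

ZM:MD = 9/7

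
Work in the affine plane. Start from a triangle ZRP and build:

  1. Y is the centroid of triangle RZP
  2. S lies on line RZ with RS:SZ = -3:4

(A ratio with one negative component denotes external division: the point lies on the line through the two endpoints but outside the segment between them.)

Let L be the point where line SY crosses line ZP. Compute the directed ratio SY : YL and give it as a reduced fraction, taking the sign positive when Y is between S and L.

Choose coordinates Z = (0, 0), R = (1, 0), P = (0, 1).
1. Y is the centroid of triangle RZP ⇒ Y = (1/3, 1/3)
2. S lies on line RZ with RS:SZ = -3:4 ⇒ S = (4, 0)
line SY meets ZP at L = (0, 4/11)
Y = S + t·(L−S) with t = 11/12, so SY:YL = 11/12:1/12

SY:YL = 11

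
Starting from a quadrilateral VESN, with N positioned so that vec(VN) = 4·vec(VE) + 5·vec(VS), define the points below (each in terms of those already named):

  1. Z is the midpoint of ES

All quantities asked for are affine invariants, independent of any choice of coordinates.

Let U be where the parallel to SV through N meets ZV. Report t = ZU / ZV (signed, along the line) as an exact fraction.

t = -7

Work in coordinates with V = (0, 0), E = (1, 0), S = (0, 1), N = (4, 5).
1. Z is the midpoint of ES ⇒ Z = (1/2, 1/2)
through N parallel to SV: direction (0, -1); meets ZV at U = (4, 4)
U = Z + t·(V−Z) with t = -7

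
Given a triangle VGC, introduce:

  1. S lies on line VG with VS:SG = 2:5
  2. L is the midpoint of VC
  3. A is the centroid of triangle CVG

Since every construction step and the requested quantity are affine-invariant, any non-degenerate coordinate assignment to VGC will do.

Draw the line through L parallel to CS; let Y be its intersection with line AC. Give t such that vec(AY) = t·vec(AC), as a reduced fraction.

Set V = (0, 0), G = (1, 0), C = (0, 1); any affine frame gives the same invariant.
1. S lies on line VG with VS:SG = 2:5 ⇒ S = (2/7, 0)
2. L is the midpoint of VC ⇒ L = (0, 1/2)
3. A is the centroid of triangle CVG ⇒ A = (1/3, 1/3)
through L parallel to CS: direction (2/7, -1); meets AC at Y = (-1/3, 5/3)
Y = A + t·(C−A) with t = 2

t = 2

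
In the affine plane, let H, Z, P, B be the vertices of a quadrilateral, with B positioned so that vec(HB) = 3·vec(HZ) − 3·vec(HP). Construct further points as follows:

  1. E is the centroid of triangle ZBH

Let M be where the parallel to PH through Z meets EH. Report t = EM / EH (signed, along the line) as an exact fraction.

Assign H = (0, 0), Z = (1, 0), P = (0, 1), B = (3, -3) — the answer is frame-independent, so this choice is without loss of generality.
1. E is the centroid of triangle ZBH ⇒ E = (4/3, -1)
through Z parallel to PH: direction (0, -1); meets EH at M = (1, -3/4)
M = E + t·(H−E) with t = 1/4

t = 1/4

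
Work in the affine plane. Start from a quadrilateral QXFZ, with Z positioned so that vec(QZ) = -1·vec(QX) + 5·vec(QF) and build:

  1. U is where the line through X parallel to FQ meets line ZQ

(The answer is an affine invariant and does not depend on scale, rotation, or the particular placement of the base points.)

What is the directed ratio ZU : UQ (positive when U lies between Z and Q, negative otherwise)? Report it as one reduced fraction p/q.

Choose coordinates Q = (0, 0), X = (1, 0), F = (0, 1), Z = (-1, 5).
1. U is where the line through X parallel to FQ meets line ZQ ⇒ U = (1, -5)
U = Z + t·(Q−Z) with t = 2, so ZU:UQ = t:(1−t) = 2:-1

ZU:UQ = -2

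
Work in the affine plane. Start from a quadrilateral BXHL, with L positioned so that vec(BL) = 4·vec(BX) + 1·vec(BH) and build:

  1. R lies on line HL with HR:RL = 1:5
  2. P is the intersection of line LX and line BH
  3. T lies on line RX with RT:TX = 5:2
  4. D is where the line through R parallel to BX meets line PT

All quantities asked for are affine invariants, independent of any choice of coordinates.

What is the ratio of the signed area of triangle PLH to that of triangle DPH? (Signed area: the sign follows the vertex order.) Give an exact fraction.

[PLH]:[DPH] = -39/19

Work in coordinates with B = (0, 0), X = (1, 0), H = (0, 1), L = (4, 1).
1. R lies on line HL with HR:RL = 1:5 ⇒ R = (2/3, 1)
2. P is the intersection of line LX and line BH ⇒ P = (0, -1/3)
3. T lies on line RX with RT:TX = 5:2 ⇒ T = (19/21, 2/7)
4. D is where the line through R parallel to BX meets line PT ⇒ D = (76/39, 1)
2·[PLH] = 16/3, 2·[DPH] = -304/117
[PLH]:[DPH] = 16/3:-304/117 = -39/19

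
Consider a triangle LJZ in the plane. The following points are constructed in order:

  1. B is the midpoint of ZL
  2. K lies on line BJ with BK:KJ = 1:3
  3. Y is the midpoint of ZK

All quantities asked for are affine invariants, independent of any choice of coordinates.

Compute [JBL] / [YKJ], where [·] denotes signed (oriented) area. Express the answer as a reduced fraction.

Set L = (0, 0), J = (1, 0), Z = (0, 1); any affine frame gives the same invariant.
1. B is the midpoint of ZL ⇒ B = (0, 1/2)
2. K lies on line BJ with BK:KJ = 1:3 ⇒ K = (1/4, 3/8)
3. Y is the midpoint of ZK ⇒ Y = (1/8, 11/16)
2·[JBL] = 1/2, 2·[YKJ] = 3/16
[JBL]:[YKJ] = 1/2:3/16 = 8/3

[JBL]:[YKJ] = 8/3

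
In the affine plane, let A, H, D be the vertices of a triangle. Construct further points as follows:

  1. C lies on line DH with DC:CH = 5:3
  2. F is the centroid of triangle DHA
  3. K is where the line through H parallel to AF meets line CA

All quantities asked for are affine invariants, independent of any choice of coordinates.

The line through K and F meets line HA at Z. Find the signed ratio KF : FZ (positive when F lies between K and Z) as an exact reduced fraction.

Work in coordinates with A = (0, 0), H = (1, 0), D = (0, 1).
1. C lies on line DH with DC:CH = 5:3 ⇒ C = (5/8, 3/8)
2. F is the centroid of triangle DHA ⇒ F = (1/3, 1/3)
3. K is where the line through H parallel to AF meets line CA ⇒ K = (5/2, 3/2)
line KF meets HA at Z = (-2/7, 0)
F = K + t·(Z−K) with t = 7/9, so KF:FZ = 7/9:2/9

KF:FZ = 7/2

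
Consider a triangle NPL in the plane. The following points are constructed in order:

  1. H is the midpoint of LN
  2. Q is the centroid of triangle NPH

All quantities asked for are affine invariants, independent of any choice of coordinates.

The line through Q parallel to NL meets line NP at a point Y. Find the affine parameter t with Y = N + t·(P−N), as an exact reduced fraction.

t = 1/3

Choose coordinates N = (0, 0), P = (1, 0), L = (0, 1).
1. H is the midpoint of LN ⇒ H = (0, 1/2)
2. Q is the centroid of triangle NPH ⇒ Q = (1/3, 1/6)
through Q parallel to NL: direction (0, 1); meets NP at Y = (1/3, 0)
Y = N + t·(P−N) with t = 1/3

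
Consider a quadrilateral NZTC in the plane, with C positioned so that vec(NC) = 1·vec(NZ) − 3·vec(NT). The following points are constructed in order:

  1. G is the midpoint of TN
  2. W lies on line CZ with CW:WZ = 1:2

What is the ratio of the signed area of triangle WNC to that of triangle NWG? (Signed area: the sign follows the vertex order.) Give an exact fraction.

Choose coordinates N = (0, 0), Z = (1, 0), T = (0, 1), C = (1, -3).
1. G is the midpoint of TN ⇒ G = (0, 1/2)
2. W lies on line CZ with CW:WZ = 1:2 ⇒ W = (1, -2)
2·[WNC] = 1, 2·[NWG] = 1/2
[WNC]:[NWG] = 1:1/2 = 2

[WNC]:[NWG] = 2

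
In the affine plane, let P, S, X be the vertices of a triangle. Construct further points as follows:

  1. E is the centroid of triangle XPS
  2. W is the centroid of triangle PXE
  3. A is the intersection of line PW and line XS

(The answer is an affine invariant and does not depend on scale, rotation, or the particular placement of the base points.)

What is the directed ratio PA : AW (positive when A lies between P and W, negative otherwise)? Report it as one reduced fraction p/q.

PA:AW = -9/4

Set P = (0, 0), S = (1, 0), X = (0, 1); any affine frame gives the same invariant.
1. E is the centroid of triangle XPS ⇒ E = (1/3, 1/3)
2. W is the centroid of triangle PXE ⇒ W = (1/9, 4/9)
3. A is the intersection of line PW and line XS ⇒ A = (1/5, 4/5)
A = P + t·(W−P) with t = 9/5, so PA:AW = t:(1−t) = 9/5:-4/5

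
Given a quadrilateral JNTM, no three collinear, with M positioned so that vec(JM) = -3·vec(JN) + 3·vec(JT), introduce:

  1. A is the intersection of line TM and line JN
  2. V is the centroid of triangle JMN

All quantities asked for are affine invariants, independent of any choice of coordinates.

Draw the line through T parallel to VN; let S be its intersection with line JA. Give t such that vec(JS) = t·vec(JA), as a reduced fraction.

t = 10/9

Set J = (0, 0), N = (1, 0), T = (0, 1), M = (-3, 3); any affine frame gives the same invariant.
1. A is the intersection of line TM and line JN ⇒ A = (3/2, 0)
2. V is the centroid of triangle JMN ⇒ V = (-2/3, 1)
through T parallel to VN: direction (5/3, -1); meets JA at S = (5/3, 0)
S = J + t·(A−J) with t = 10/9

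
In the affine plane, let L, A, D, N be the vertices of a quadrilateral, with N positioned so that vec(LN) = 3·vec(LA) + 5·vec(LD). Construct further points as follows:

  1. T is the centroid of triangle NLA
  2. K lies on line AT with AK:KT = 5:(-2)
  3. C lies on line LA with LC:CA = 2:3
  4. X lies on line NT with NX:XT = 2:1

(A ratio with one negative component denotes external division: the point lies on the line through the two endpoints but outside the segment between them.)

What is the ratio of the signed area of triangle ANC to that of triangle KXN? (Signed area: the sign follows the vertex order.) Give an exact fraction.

[ANC]:[KXN] = 81/20

Choose coordinates L = (0, 0), A = (1, 0), D = (0, 1), N = (3, 5).
1. T is the centroid of triangle NLA ⇒ T = (4/3, 5/3)
2. K lies on line AT with AK:KT = 5:(-2) ⇒ K = (14/9, 25/9)
3. C lies on line LA with LC:CA = 2:3 ⇒ C = (2/5, 0)
4. X lies on line NT with NX:XT = 2:1 ⇒ X = (17/9, 25/9)
2·[ANC] = 3, 2·[KXN] = 20/27
[ANC]:[KXN] = 3:20/27 = 81/20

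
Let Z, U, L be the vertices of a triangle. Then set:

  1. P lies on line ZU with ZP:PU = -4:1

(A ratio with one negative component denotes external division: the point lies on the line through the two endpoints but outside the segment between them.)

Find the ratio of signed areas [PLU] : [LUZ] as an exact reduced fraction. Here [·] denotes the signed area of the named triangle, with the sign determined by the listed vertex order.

[PLU]:[LUZ] = -1/3

Set Z = (0, 0), U = (1, 0), L = (0, 1); any affine frame gives the same invariant.
1. P lies on line ZU with ZP:PU = -4:1 ⇒ P = (4/3, 0)
2·[PLU] = 1/3, 2·[LUZ] = -1
[PLU]:[LUZ] = 1/3:-1 = -1/3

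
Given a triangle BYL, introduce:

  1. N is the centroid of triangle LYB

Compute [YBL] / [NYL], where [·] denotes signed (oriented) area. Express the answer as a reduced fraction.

Assign B = (0, 0), Y = (1, 0), L = (0, 1) — the answer is frame-independent, so this choice is without loss of generality.
1. N is the centroid of triangle LYB ⇒ N = (1/3, 1/3)
2·[YBL] = -1, 2·[NYL] = 1/3
[YBL]:[NYL] = -1:1/3 = -3

[YBL]:[NYL] = -3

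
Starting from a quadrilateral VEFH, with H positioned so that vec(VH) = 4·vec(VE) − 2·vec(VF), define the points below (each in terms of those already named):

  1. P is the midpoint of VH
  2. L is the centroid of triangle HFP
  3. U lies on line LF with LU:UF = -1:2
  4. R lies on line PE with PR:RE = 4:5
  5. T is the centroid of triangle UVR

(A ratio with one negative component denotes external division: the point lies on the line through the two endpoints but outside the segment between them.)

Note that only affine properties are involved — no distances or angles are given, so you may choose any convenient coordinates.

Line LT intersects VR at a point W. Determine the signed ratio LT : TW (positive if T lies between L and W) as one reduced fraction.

LT:TW = -22/19

Work in coordinates with V = (0, 0), E = (1, 0), F = (0, 1), H = (4, -2).
1. P is the midpoint of VH ⇒ P = (2, -1)
2. L is the centroid of triangle HFP ⇒ L = (2, -2/3)
3. U lies on line LF with LU:UF = -1:2 ⇒ U = (4, -7/3)
4. R lies on line PE with PR:RE = 4:5 ⇒ R = (14/9, -5/9)
5. T is the centroid of triangle UVR ⇒ T = (50/27, -26/27)
line LT meets VR at W = (196/99, -70/99)
T = L + t·(W−L) with t = 22/3, so LT:TW = 22/3:-19/3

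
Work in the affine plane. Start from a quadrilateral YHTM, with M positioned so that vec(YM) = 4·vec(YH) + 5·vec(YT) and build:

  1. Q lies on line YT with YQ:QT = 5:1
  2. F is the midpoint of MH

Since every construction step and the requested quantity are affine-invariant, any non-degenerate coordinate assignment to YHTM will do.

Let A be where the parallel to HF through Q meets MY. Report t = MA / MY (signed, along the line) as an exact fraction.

t = 3/2

Assign Y = (0, 0), H = (1, 0), T = (0, 1), M = (4, 5) — the answer is frame-independent, so this choice is without loss of generality.
1. Q lies on line YT with YQ:QT = 5:1 ⇒ Q = (0, 5/6)
2. F is the midpoint of MH ⇒ F = (5/2, 5/2)
through Q parallel to HF: direction (3/2, 5/2); meets MY at A = (-2, -5/2)
A = M + t·(Y−M) with t = 3/2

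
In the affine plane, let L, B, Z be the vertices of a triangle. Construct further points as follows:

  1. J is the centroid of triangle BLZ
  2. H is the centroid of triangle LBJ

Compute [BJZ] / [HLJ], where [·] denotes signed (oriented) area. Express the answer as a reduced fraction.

[BJZ]:[HLJ] = 3

Choose coordinates L = (0, 0), B = (1, 0), Z = (0, 1).
1. J is the centroid of triangle BLZ ⇒ J = (1/3, 1/3)
2. H is the centroid of triangle LBJ ⇒ H = (4/9, 1/9)
2·[BJZ] = -1/3, 2·[HLJ] = -1/9
[BJZ]:[HLJ] = -1/3:-1/9 = 3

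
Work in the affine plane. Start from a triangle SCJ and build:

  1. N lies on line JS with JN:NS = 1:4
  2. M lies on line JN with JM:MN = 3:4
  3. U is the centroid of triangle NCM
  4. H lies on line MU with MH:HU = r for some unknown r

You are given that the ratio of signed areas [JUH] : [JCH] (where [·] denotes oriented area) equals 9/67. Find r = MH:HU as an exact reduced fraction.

r = 4/3

Choose coordinates S = (0, 0), C = (1, 0), J = (0, 1).
1. N lies on line JS with JN:NS = 1:4 ⇒ N = (0, 4/5)
2. M lies on line JN with JM:MN = 3:4 ⇒ M = (0, 32/35)
3. U is the centroid of triangle NCM ⇒ U = (1/3, 4/7)
4. With MH:HU = r, write λ = r/(r+1) so H = M + λ·(U−M); H is affine-linear in λ
Every point depending on H is an affine combination of H and λ-independent points, so each such coordinate is linear in λ; the λ² term in each signed area is a multiple of (U−M)×(U−M) = 0, so 2·[JUH] and 2·[JCH] are each linear in λ. Evaluating at λ=0 and λ=1:
  2·[JUH] = 1/35·λ − 1/35,   2·[JCH] = -1/105·λ − 3/35
So [JUH]:[JCH] = (1/35·λ − 1/35) / (-1/105·λ − 3/35). Setting this equal to 9/67:
  1/35·λ − 1/35 = 9/67·(-1/105·λ − 3/35)  ⇒  λ = 4/7
Then r = λ/(1−λ) = (4/7)/(3/7) = 4/3. Check: with r = 4/3, H = (4/21, 176/245) and [JUH]:[JCH] = 9/67 as required.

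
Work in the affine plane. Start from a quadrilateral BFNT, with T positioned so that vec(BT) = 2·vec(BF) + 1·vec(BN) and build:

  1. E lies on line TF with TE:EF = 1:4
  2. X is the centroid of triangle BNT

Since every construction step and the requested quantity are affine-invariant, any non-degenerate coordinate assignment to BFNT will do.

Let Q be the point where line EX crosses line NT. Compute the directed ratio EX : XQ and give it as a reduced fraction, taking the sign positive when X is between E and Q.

EX:XQ = -2/5

Choose coordinates B = (0, 0), F = (1, 0), N = (0, 1), T = (2, 1).
1. E lies on line TF with TE:EF = 1:4 ⇒ E = (9/5, 4/5)
2. X is the centroid of triangle BNT ⇒ X = (2/3, 2/3)
line EX meets NT at Q = (7/2, 1)
X = E + t·(Q−E) with t = -2/3, so EX:XQ = -2/3:5/3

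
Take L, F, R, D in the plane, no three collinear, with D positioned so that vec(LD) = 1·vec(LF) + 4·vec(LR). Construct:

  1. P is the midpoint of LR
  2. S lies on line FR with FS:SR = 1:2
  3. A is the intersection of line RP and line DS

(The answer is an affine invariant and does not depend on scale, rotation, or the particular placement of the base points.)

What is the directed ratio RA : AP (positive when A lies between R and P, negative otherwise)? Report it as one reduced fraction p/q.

RA:AP = -16/15

Assign L = (0, 0), F = (1, 0), R = (0, 1), D = (1, 4) — the answer is frame-independent, so this choice is without loss of generality.
1. P is the midpoint of LR ⇒ P = (0, 1/2)
2. S lies on line FR with FS:SR = 1:2 ⇒ S = (2/3, 1/3)
3. A is the intersection of line RP and line DS ⇒ A = (0, -7)
A = R + t·(P−R) with t = 16, so RA:AP = t:(1−t) = 16:-15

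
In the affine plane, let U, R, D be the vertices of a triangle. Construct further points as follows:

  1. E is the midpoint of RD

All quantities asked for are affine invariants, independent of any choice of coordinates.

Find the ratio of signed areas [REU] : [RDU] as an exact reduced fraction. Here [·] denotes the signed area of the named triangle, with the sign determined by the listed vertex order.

Set U = (0, 0), R = (1, 0), D = (0, 1); any affine frame gives the same invariant.
1. E is the midpoint of RD ⇒ E = (1/2, 1/2)
2·[REU] = 1/2, 2·[RDU] = 1
[REU]:[RDU] = 1/2:1 = 1/2

[REU]:[RDU] = 1/2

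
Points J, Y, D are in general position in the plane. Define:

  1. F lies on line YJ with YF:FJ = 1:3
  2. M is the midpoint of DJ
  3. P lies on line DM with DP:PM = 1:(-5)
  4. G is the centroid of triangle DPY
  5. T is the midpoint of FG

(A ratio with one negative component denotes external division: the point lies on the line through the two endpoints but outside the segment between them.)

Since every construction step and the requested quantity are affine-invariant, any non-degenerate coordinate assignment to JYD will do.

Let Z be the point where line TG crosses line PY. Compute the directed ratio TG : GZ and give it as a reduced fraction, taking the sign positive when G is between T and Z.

Assign J = (0, 0), Y = (1, 0), D = (0, 1) — the answer is frame-independent, so this choice is without loss of generality.
1. F lies on line YJ with YF:FJ = 1:3 ⇒ F = (3/4, 0)
2. M is the midpoint of DJ ⇒ M = (0, 1/2)
3. P lies on line DM with DP:PM = 1:(-5) ⇒ P = (0, 9/8)
4. G is the centroid of triangle DPY ⇒ G = (1/3, 17/24)
5. T is the midpoint of FG ⇒ T = (13/24, 17/48)
line TG meets PY at Z = (6/23, 153/184)
G = T + t·(Z−T) with t = 23/31, so TG:GZ = 23/31:8/31

TG:GZ = 23/8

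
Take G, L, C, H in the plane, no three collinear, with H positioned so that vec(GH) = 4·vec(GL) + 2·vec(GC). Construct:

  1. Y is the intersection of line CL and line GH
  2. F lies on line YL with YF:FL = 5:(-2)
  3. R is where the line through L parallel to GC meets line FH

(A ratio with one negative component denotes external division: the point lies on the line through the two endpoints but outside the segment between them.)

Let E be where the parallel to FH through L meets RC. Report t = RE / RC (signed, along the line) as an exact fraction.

Choose coordinates G = (0, 0), L = (1, 0), C = (0, 1), H = (4, 2).
1. Y is the intersection of line CL and line GH ⇒ Y = (2/3, 1/3)
2. F lies on line YL with YF:FL = 5:(-2) ⇒ F = (11/9, -2/9)
3. R is where the line through L parallel to GC meets line FH ⇒ R = (1, -2/5)
through L parallel to FH: direction (25/9, 20/9); meets RC at E = (9/11, -8/55)
E = R + t·(C−R) with t = 2/11

t = 2/11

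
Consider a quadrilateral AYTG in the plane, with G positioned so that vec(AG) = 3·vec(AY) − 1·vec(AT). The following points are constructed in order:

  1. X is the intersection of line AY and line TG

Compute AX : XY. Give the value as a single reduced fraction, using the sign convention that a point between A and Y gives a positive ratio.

AX:XY = -3

Assign A = (0, 0), Y = (1, 0), T = (0, 1), G = (3, -1) — the answer is frame-independent, so this choice is without loss of generality.
1. X is the intersection of line AY and line TG ⇒ X = (3/2, 0)
X = A + t·(Y−A) with t = 3/2, so AX:XY = t:(1−t) = 3/2:-1/2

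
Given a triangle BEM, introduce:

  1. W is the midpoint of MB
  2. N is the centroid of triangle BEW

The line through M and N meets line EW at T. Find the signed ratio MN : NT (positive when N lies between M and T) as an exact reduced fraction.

MN:NT = -4

Assign B = (0, 0), E = (1, 0), M = (0, 1) — the answer is frame-independent, so this choice is without loss of generality.
1. W is the midpoint of MB ⇒ W = (0, 1/2)
2. N is the centroid of triangle BEW ⇒ N = (1/3, 1/6)
line MN meets EW at T = (1/4, 3/8)
N = M + t·(T−M) with t = 4/3, so MN:NT = 4/3:-1/3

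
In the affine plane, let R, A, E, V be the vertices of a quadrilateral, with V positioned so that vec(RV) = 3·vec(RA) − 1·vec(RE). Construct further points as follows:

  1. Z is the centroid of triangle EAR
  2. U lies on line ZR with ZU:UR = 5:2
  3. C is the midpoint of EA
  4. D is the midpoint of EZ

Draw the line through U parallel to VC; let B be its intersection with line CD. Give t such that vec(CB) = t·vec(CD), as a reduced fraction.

Work in coordinates with R = (0, 0), A = (1, 0), E = (0, 1), V = (3, -1).
1. Z is the centroid of triangle EAR ⇒ Z = (1/3, 1/3)
2. U lies on line ZR with ZU:UR = 5:2 ⇒ U = (2/21, 2/21)
3. C is the midpoint of EA ⇒ C = (1/2, 1/2)
4. D is the midpoint of EZ ⇒ D = (1/6, 2/3)
through U parallel to VC: direction (-5/2, 3/2); meets CD at B = (-251/42, 157/42)
B = C + t·(D−C) with t = 136/7

t = 136/7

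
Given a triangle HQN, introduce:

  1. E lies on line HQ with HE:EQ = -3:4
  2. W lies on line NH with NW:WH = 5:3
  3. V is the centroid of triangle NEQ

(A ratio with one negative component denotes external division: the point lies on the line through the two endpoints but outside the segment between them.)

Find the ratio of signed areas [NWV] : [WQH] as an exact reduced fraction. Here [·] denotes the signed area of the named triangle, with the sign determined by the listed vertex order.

Set H = (0, 0), Q = (1, 0), N = (0, 1); any affine frame gives the same invariant.
1. E lies on line HQ with HE:EQ = -3:4 ⇒ E = (-3, 0)
2. W lies on line NH with NW:WH = 5:3 ⇒ W = (0, 3/8)
3. V is the centroid of triangle NEQ ⇒ V = (-2/3, 1/3)
2·[NWV] = -5/12, 2·[WQH] = -3/8
[NWV]:[WQH] = -5/12:-3/8 = 10/9

[NWV]:[WQH] = 10/9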